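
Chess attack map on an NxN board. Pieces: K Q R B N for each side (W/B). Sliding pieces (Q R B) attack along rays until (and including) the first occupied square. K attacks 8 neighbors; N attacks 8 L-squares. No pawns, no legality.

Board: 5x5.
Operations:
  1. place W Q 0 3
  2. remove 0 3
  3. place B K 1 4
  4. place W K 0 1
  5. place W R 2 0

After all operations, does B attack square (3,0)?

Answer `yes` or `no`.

Answer: no

Derivation:
Op 1: place WQ@(0,3)
Op 2: remove (0,3)
Op 3: place BK@(1,4)
Op 4: place WK@(0,1)
Op 5: place WR@(2,0)
Per-piece attacks for B:
  BK@(1,4): attacks (1,3) (2,4) (0,4) (2,3) (0,3)
B attacks (3,0): no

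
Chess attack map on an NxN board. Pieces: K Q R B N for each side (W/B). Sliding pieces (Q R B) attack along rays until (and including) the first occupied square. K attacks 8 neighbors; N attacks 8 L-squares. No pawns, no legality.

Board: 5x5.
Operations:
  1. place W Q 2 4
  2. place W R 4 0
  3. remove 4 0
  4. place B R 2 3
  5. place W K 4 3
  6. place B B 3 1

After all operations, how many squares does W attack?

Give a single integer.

Op 1: place WQ@(2,4)
Op 2: place WR@(4,0)
Op 3: remove (4,0)
Op 4: place BR@(2,3)
Op 5: place WK@(4,3)
Op 6: place BB@(3,1)
Per-piece attacks for W:
  WQ@(2,4): attacks (2,3) (3,4) (4,4) (1,4) (0,4) (3,3) (4,2) (1,3) (0,2) [ray(0,-1) blocked at (2,3)]
  WK@(4,3): attacks (4,4) (4,2) (3,3) (3,4) (3,2)
Union (10 distinct): (0,2) (0,4) (1,3) (1,4) (2,3) (3,2) (3,3) (3,4) (4,2) (4,4)

Answer: 10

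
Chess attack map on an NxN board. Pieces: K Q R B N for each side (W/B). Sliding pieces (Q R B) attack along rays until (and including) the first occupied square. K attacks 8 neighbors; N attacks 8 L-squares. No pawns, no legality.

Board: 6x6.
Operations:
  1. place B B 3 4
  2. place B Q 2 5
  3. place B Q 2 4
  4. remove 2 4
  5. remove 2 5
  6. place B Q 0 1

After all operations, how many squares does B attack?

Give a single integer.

Op 1: place BB@(3,4)
Op 2: place BQ@(2,5)
Op 3: place BQ@(2,4)
Op 4: remove (2,4)
Op 5: remove (2,5)
Op 6: place BQ@(0,1)
Per-piece attacks for B:
  BQ@(0,1): attacks (0,2) (0,3) (0,4) (0,5) (0,0) (1,1) (2,1) (3,1) (4,1) (5,1) (1,2) (2,3) (3,4) (1,0) [ray(1,1) blocked at (3,4)]
  BB@(3,4): attacks (4,5) (4,3) (5,2) (2,5) (2,3) (1,2) (0,1) [ray(-1,-1) blocked at (0,1)]
Union (19 distinct): (0,0) (0,1) (0,2) (0,3) (0,4) (0,5) (1,0) (1,1) (1,2) (2,1) (2,3) (2,5) (3,1) (3,4) (4,1) (4,3) (4,5) (5,1) (5,2)

Answer: 19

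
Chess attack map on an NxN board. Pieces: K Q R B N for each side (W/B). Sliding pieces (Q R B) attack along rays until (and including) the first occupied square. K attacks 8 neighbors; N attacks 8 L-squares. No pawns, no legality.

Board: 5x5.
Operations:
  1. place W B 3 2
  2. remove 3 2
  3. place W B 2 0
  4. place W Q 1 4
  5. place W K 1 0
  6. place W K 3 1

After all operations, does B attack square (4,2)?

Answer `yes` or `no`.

Op 1: place WB@(3,2)
Op 2: remove (3,2)
Op 3: place WB@(2,0)
Op 4: place WQ@(1,4)
Op 5: place WK@(1,0)
Op 6: place WK@(3,1)
Per-piece attacks for B:
B attacks (4,2): no

Answer: no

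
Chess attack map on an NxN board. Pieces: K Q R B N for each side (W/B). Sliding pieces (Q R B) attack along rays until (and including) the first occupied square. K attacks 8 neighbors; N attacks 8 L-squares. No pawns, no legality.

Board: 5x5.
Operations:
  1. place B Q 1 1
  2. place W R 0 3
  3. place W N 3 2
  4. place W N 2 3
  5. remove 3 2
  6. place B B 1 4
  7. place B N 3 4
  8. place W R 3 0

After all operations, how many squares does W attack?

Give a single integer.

Answer: 16

Derivation:
Op 1: place BQ@(1,1)
Op 2: place WR@(0,3)
Op 3: place WN@(3,2)
Op 4: place WN@(2,3)
Op 5: remove (3,2)
Op 6: place BB@(1,4)
Op 7: place BN@(3,4)
Op 8: place WR@(3,0)
Per-piece attacks for W:
  WR@(0,3): attacks (0,4) (0,2) (0,1) (0,0) (1,3) (2,3) [ray(1,0) blocked at (2,3)]
  WN@(2,3): attacks (4,4) (0,4) (3,1) (4,2) (1,1) (0,2)
  WR@(3,0): attacks (3,1) (3,2) (3,3) (3,4) (4,0) (2,0) (1,0) (0,0) [ray(0,1) blocked at (3,4)]
Union (16 distinct): (0,0) (0,1) (0,2) (0,4) (1,0) (1,1) (1,3) (2,0) (2,3) (3,1) (3,2) (3,3) (3,4) (4,0) (4,2) (4,4)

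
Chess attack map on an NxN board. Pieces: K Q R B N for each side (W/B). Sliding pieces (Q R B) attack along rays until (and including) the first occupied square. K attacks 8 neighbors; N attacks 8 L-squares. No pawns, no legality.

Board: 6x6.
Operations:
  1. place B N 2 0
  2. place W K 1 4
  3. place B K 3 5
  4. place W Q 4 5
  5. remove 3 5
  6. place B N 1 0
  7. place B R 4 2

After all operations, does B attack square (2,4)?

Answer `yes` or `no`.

Op 1: place BN@(2,0)
Op 2: place WK@(1,4)
Op 3: place BK@(3,5)
Op 4: place WQ@(4,5)
Op 5: remove (3,5)
Op 6: place BN@(1,0)
Op 7: place BR@(4,2)
Per-piece attacks for B:
  BN@(1,0): attacks (2,2) (3,1) (0,2)
  BN@(2,0): attacks (3,2) (4,1) (1,2) (0,1)
  BR@(4,2): attacks (4,3) (4,4) (4,5) (4,1) (4,0) (5,2) (3,2) (2,2) (1,2) (0,2) [ray(0,1) blocked at (4,5)]
B attacks (2,4): no

Answer: no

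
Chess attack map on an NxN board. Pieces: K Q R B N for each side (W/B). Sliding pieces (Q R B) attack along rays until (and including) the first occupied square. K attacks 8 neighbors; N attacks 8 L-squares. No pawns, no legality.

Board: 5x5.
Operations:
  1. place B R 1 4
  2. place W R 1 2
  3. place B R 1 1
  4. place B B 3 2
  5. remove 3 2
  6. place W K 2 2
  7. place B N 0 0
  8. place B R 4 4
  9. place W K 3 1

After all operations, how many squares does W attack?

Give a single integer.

Op 1: place BR@(1,4)
Op 2: place WR@(1,2)
Op 3: place BR@(1,1)
Op 4: place BB@(3,2)
Op 5: remove (3,2)
Op 6: place WK@(2,2)
Op 7: place BN@(0,0)
Op 8: place BR@(4,4)
Op 9: place WK@(3,1)
Per-piece attacks for W:
  WR@(1,2): attacks (1,3) (1,4) (1,1) (2,2) (0,2) [ray(0,1) blocked at (1,4); ray(0,-1) blocked at (1,1); ray(1,0) blocked at (2,2)]
  WK@(2,2): attacks (2,3) (2,1) (3,2) (1,2) (3,3) (3,1) (1,3) (1,1)
  WK@(3,1): attacks (3,2) (3,0) (4,1) (2,1) (4,2) (4,0) (2,2) (2,0)
Union (16 distinct): (0,2) (1,1) (1,2) (1,3) (1,4) (2,0) (2,1) (2,2) (2,3) (3,0) (3,1) (3,2) (3,3) (4,0) (4,1) (4,2)

Answer: 16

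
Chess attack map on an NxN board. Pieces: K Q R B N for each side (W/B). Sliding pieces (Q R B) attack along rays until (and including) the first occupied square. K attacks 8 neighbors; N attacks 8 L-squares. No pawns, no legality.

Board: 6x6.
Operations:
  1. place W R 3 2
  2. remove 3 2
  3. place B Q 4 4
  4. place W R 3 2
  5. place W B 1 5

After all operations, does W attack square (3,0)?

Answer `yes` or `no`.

Answer: yes

Derivation:
Op 1: place WR@(3,2)
Op 2: remove (3,2)
Op 3: place BQ@(4,4)
Op 4: place WR@(3,2)
Op 5: place WB@(1,5)
Per-piece attacks for W:
  WB@(1,5): attacks (2,4) (3,3) (4,2) (5,1) (0,4)
  WR@(3,2): attacks (3,3) (3,4) (3,5) (3,1) (3,0) (4,2) (5,2) (2,2) (1,2) (0,2)
W attacks (3,0): yes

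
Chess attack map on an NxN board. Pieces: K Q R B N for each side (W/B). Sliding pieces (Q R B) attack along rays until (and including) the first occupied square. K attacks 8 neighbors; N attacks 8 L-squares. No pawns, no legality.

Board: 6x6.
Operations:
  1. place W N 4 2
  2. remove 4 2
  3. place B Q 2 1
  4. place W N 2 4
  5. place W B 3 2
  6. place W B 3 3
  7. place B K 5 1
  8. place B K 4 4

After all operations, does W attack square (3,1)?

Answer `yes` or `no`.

Op 1: place WN@(4,2)
Op 2: remove (4,2)
Op 3: place BQ@(2,1)
Op 4: place WN@(2,4)
Op 5: place WB@(3,2)
Op 6: place WB@(3,3)
Op 7: place BK@(5,1)
Op 8: place BK@(4,4)
Per-piece attacks for W:
  WN@(2,4): attacks (4,5) (0,5) (3,2) (4,3) (1,2) (0,3)
  WB@(3,2): attacks (4,3) (5,4) (4,1) (5,0) (2,3) (1,4) (0,5) (2,1) [ray(-1,-1) blocked at (2,1)]
  WB@(3,3): attacks (4,4) (4,2) (5,1) (2,4) (2,2) (1,1) (0,0) [ray(1,1) blocked at (4,4); ray(1,-1) blocked at (5,1); ray(-1,1) blocked at (2,4)]
W attacks (3,1): no

Answer: no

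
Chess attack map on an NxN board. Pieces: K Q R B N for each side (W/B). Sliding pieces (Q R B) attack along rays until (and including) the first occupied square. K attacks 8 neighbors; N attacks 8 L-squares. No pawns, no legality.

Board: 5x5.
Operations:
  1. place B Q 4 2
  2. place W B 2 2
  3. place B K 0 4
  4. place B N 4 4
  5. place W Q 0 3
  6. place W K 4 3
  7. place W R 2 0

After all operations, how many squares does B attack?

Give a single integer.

Answer: 13

Derivation:
Op 1: place BQ@(4,2)
Op 2: place WB@(2,2)
Op 3: place BK@(0,4)
Op 4: place BN@(4,4)
Op 5: place WQ@(0,3)
Op 6: place WK@(4,3)
Op 7: place WR@(2,0)
Per-piece attacks for B:
  BK@(0,4): attacks (0,3) (1,4) (1,3)
  BQ@(4,2): attacks (4,3) (4,1) (4,0) (3,2) (2,2) (3,3) (2,4) (3,1) (2,0) [ray(0,1) blocked at (4,3); ray(-1,0) blocked at (2,2); ray(-1,-1) blocked at (2,0)]
  BN@(4,4): attacks (3,2) (2,3)
Union (13 distinct): (0,3) (1,3) (1,4) (2,0) (2,2) (2,3) (2,4) (3,1) (3,2) (3,3) (4,0) (4,1) (4,3)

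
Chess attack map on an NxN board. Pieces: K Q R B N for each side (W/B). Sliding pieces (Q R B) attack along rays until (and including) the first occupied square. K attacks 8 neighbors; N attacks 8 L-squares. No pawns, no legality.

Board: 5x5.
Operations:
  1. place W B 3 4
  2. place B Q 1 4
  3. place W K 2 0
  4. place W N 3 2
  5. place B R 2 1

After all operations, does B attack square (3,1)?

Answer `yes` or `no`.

Answer: yes

Derivation:
Op 1: place WB@(3,4)
Op 2: place BQ@(1,4)
Op 3: place WK@(2,0)
Op 4: place WN@(3,2)
Op 5: place BR@(2,1)
Per-piece attacks for B:
  BQ@(1,4): attacks (1,3) (1,2) (1,1) (1,0) (2,4) (3,4) (0,4) (2,3) (3,2) (0,3) [ray(1,0) blocked at (3,4); ray(1,-1) blocked at (3,2)]
  BR@(2,1): attacks (2,2) (2,3) (2,4) (2,0) (3,1) (4,1) (1,1) (0,1) [ray(0,-1) blocked at (2,0)]
B attacks (3,1): yes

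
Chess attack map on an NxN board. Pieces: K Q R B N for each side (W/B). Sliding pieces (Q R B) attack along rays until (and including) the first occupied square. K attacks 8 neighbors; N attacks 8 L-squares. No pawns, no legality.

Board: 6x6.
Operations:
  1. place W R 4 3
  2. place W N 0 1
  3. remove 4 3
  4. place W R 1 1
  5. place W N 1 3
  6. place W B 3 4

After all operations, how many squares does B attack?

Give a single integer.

Answer: 0

Derivation:
Op 1: place WR@(4,3)
Op 2: place WN@(0,1)
Op 3: remove (4,3)
Op 4: place WR@(1,1)
Op 5: place WN@(1,3)
Op 6: place WB@(3,4)
Per-piece attacks for B:
Union (0 distinct): (none)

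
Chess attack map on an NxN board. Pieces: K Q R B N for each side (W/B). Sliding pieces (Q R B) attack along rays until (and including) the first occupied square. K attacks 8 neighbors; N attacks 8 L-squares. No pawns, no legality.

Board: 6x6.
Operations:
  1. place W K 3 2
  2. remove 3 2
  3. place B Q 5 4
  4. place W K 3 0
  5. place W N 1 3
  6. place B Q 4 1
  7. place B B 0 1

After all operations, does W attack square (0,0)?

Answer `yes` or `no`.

Op 1: place WK@(3,2)
Op 2: remove (3,2)
Op 3: place BQ@(5,4)
Op 4: place WK@(3,0)
Op 5: place WN@(1,3)
Op 6: place BQ@(4,1)
Op 7: place BB@(0,1)
Per-piece attacks for W:
  WN@(1,3): attacks (2,5) (3,4) (0,5) (2,1) (3,2) (0,1)
  WK@(3,0): attacks (3,1) (4,0) (2,0) (4,1) (2,1)
W attacks (0,0): no

Answer: no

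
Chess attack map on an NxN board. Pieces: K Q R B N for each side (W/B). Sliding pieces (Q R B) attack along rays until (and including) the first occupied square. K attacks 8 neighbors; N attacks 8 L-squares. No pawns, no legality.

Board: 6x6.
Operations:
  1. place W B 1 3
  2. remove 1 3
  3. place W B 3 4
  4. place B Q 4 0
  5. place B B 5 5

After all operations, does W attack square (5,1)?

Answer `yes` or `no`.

Answer: no

Derivation:
Op 1: place WB@(1,3)
Op 2: remove (1,3)
Op 3: place WB@(3,4)
Op 4: place BQ@(4,0)
Op 5: place BB@(5,5)
Per-piece attacks for W:
  WB@(3,4): attacks (4,5) (4,3) (5,2) (2,5) (2,3) (1,2) (0,1)
W attacks (5,1): no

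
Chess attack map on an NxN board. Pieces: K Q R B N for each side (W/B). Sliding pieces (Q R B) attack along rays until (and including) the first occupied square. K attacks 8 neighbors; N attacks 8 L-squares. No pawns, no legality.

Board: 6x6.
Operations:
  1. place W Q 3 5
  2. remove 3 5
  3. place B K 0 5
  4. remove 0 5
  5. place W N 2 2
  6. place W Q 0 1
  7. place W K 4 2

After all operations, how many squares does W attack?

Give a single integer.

Op 1: place WQ@(3,5)
Op 2: remove (3,5)
Op 3: place BK@(0,5)
Op 4: remove (0,5)
Op 5: place WN@(2,2)
Op 6: place WQ@(0,1)
Op 7: place WK@(4,2)
Per-piece attacks for W:
  WQ@(0,1): attacks (0,2) (0,3) (0,4) (0,5) (0,0) (1,1) (2,1) (3,1) (4,1) (5,1) (1,2) (2,3) (3,4) (4,5) (1,0)
  WN@(2,2): attacks (3,4) (4,3) (1,4) (0,3) (3,0) (4,1) (1,0) (0,1)
  WK@(4,2): attacks (4,3) (4,1) (5,2) (3,2) (5,3) (5,1) (3,3) (3,1)
Union (23 distinct): (0,0) (0,1) (0,2) (0,3) (0,4) (0,5) (1,0) (1,1) (1,2) (1,4) (2,1) (2,3) (3,0) (3,1) (3,2) (3,3) (3,4) (4,1) (4,3) (4,5) (5,1) (5,2) (5,3)

Answer: 23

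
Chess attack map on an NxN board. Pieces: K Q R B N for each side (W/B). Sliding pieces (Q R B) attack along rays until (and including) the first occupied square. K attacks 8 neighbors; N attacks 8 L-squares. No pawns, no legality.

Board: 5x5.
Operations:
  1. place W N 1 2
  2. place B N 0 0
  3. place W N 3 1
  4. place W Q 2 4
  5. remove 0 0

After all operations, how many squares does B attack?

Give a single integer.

Op 1: place WN@(1,2)
Op 2: place BN@(0,0)
Op 3: place WN@(3,1)
Op 4: place WQ@(2,4)
Op 5: remove (0,0)
Per-piece attacks for B:
Union (0 distinct): (none)

Answer: 0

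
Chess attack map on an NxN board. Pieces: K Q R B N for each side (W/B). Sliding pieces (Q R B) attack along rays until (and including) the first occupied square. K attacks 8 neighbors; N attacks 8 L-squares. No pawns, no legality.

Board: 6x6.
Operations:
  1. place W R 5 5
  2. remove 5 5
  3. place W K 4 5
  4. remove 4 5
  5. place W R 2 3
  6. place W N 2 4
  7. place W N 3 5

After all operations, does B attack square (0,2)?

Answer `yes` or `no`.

Op 1: place WR@(5,5)
Op 2: remove (5,5)
Op 3: place WK@(4,5)
Op 4: remove (4,5)
Op 5: place WR@(2,3)
Op 6: place WN@(2,4)
Op 7: place WN@(3,5)
Per-piece attacks for B:
B attacks (0,2): no

Answer: no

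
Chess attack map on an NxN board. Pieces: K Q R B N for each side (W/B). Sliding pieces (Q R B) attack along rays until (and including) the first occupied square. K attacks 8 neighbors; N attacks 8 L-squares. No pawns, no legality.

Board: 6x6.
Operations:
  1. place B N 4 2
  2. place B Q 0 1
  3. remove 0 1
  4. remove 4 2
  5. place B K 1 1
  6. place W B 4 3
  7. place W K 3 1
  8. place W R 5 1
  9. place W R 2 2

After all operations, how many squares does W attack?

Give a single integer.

Op 1: place BN@(4,2)
Op 2: place BQ@(0,1)
Op 3: remove (0,1)
Op 4: remove (4,2)
Op 5: place BK@(1,1)
Op 6: place WB@(4,3)
Op 7: place WK@(3,1)
Op 8: place WR@(5,1)
Op 9: place WR@(2,2)
Per-piece attacks for W:
  WR@(2,2): attacks (2,3) (2,4) (2,5) (2,1) (2,0) (3,2) (4,2) (5,2) (1,2) (0,2)
  WK@(3,1): attacks (3,2) (3,0) (4,1) (2,1) (4,2) (4,0) (2,2) (2,0)
  WB@(4,3): attacks (5,4) (5,2) (3,4) (2,5) (3,2) (2,1) (1,0)
  WR@(5,1): attacks (5,2) (5,3) (5,4) (5,5) (5,0) (4,1) (3,1) [ray(-1,0) blocked at (3,1)]
Union (21 distinct): (0,2) (1,0) (1,2) (2,0) (2,1) (2,2) (2,3) (2,4) (2,5) (3,0) (3,1) (3,2) (3,4) (4,0) (4,1) (4,2) (5,0) (5,2) (5,3) (5,4) (5,5)

Answer: 21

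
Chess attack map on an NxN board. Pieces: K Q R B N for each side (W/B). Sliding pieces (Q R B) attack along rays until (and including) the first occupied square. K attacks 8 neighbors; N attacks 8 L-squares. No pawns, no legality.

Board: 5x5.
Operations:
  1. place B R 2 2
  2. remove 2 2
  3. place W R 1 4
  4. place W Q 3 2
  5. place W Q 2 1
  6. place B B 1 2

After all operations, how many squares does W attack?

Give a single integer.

Answer: 21

Derivation:
Op 1: place BR@(2,2)
Op 2: remove (2,2)
Op 3: place WR@(1,4)
Op 4: place WQ@(3,2)
Op 5: place WQ@(2,1)
Op 6: place BB@(1,2)
Per-piece attacks for W:
  WR@(1,4): attacks (1,3) (1,2) (2,4) (3,4) (4,4) (0,4) [ray(0,-1) blocked at (1,2)]
  WQ@(2,1): attacks (2,2) (2,3) (2,4) (2,0) (3,1) (4,1) (1,1) (0,1) (3,2) (3,0) (1,2) (1,0) [ray(1,1) blocked at (3,2); ray(-1,1) blocked at (1,2)]
  WQ@(3,2): attacks (3,3) (3,4) (3,1) (3,0) (4,2) (2,2) (1,2) (4,3) (4,1) (2,3) (1,4) (2,1) [ray(-1,0) blocked at (1,2); ray(-1,1) blocked at (1,4); ray(-1,-1) blocked at (2,1)]
Union (21 distinct): (0,1) (0,4) (1,0) (1,1) (1,2) (1,3) (1,4) (2,0) (2,1) (2,2) (2,3) (2,4) (3,0) (3,1) (3,2) (3,3) (3,4) (4,1) (4,2) (4,3) (4,4)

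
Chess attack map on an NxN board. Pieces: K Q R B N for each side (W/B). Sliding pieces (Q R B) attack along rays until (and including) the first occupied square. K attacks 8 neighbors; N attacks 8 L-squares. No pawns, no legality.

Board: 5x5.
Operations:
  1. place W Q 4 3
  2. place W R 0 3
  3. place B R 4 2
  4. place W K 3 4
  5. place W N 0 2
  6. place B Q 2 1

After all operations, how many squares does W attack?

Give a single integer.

Op 1: place WQ@(4,3)
Op 2: place WR@(0,3)
Op 3: place BR@(4,2)
Op 4: place WK@(3,4)
Op 5: place WN@(0,2)
Op 6: place BQ@(2,1)
Per-piece attacks for W:
  WN@(0,2): attacks (1,4) (2,3) (1,0) (2,1)
  WR@(0,3): attacks (0,4) (0,2) (1,3) (2,3) (3,3) (4,3) [ray(0,-1) blocked at (0,2); ray(1,0) blocked at (4,3)]
  WK@(3,4): attacks (3,3) (4,4) (2,4) (4,3) (2,3)
  WQ@(4,3): attacks (4,4) (4,2) (3,3) (2,3) (1,3) (0,3) (3,4) (3,2) (2,1) [ray(0,-1) blocked at (4,2); ray(-1,0) blocked at (0,3); ray(-1,1) blocked at (3,4); ray(-1,-1) blocked at (2,1)]
Union (15 distinct): (0,2) (0,3) (0,4) (1,0) (1,3) (1,4) (2,1) (2,3) (2,4) (3,2) (3,3) (3,4) (4,2) (4,3) (4,4)

Answer: 15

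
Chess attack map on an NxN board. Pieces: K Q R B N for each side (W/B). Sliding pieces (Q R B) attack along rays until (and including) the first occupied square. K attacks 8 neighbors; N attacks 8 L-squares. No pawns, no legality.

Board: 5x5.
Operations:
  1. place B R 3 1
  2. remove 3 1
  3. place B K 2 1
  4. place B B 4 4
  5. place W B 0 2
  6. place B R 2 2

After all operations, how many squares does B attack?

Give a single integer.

Op 1: place BR@(3,1)
Op 2: remove (3,1)
Op 3: place BK@(2,1)
Op 4: place BB@(4,4)
Op 5: place WB@(0,2)
Op 6: place BR@(2,2)
Per-piece attacks for B:
  BK@(2,1): attacks (2,2) (2,0) (3,1) (1,1) (3,2) (3,0) (1,2) (1,0)
  BR@(2,2): attacks (2,3) (2,4) (2,1) (3,2) (4,2) (1,2) (0,2) [ray(0,-1) blocked at (2,1); ray(-1,0) blocked at (0,2)]
  BB@(4,4): attacks (3,3) (2,2) [ray(-1,-1) blocked at (2,2)]
Union (14 distinct): (0,2) (1,0) (1,1) (1,2) (2,0) (2,1) (2,2) (2,3) (2,4) (3,0) (3,1) (3,2) (3,3) (4,2)

Answer: 14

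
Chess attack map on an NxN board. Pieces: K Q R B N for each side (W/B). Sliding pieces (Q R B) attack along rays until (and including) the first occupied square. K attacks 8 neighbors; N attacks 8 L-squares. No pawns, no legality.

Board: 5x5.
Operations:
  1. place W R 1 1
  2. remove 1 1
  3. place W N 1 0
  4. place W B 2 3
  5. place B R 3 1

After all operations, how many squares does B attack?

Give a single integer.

Answer: 8

Derivation:
Op 1: place WR@(1,1)
Op 2: remove (1,1)
Op 3: place WN@(1,0)
Op 4: place WB@(2,3)
Op 5: place BR@(3,1)
Per-piece attacks for B:
  BR@(3,1): attacks (3,2) (3,3) (3,4) (3,0) (4,1) (2,1) (1,1) (0,1)
Union (8 distinct): (0,1) (1,1) (2,1) (3,0) (3,2) (3,3) (3,4) (4,1)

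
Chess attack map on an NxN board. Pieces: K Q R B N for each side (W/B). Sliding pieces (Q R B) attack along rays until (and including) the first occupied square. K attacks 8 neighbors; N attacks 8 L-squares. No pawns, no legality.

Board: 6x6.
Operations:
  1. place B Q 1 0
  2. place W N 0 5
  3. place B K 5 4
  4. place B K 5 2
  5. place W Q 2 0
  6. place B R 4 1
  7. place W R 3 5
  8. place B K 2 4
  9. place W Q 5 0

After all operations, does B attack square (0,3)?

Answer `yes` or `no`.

Answer: no

Derivation:
Op 1: place BQ@(1,0)
Op 2: place WN@(0,5)
Op 3: place BK@(5,4)
Op 4: place BK@(5,2)
Op 5: place WQ@(2,0)
Op 6: place BR@(4,1)
Op 7: place WR@(3,5)
Op 8: place BK@(2,4)
Op 9: place WQ@(5,0)
Per-piece attacks for B:
  BQ@(1,0): attacks (1,1) (1,2) (1,3) (1,4) (1,5) (2,0) (0,0) (2,1) (3,2) (4,3) (5,4) (0,1) [ray(1,0) blocked at (2,0); ray(1,1) blocked at (5,4)]
  BK@(2,4): attacks (2,5) (2,3) (3,4) (1,4) (3,5) (3,3) (1,5) (1,3)
  BR@(4,1): attacks (4,2) (4,3) (4,4) (4,5) (4,0) (5,1) (3,1) (2,1) (1,1) (0,1)
  BK@(5,2): attacks (5,3) (5,1) (4,2) (4,3) (4,1)
  BK@(5,4): attacks (5,5) (5,3) (4,4) (4,5) (4,3)
B attacks (0,3): no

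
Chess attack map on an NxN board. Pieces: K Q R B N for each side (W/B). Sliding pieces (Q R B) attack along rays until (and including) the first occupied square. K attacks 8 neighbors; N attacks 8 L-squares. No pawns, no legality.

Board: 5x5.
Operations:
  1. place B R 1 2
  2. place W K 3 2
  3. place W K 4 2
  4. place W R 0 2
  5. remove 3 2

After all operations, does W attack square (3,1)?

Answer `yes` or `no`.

Op 1: place BR@(1,2)
Op 2: place WK@(3,2)
Op 3: place WK@(4,2)
Op 4: place WR@(0,2)
Op 5: remove (3,2)
Per-piece attacks for W:
  WR@(0,2): attacks (0,3) (0,4) (0,1) (0,0) (1,2) [ray(1,0) blocked at (1,2)]
  WK@(4,2): attacks (4,3) (4,1) (3,2) (3,3) (3,1)
W attacks (3,1): yes

Answer: yes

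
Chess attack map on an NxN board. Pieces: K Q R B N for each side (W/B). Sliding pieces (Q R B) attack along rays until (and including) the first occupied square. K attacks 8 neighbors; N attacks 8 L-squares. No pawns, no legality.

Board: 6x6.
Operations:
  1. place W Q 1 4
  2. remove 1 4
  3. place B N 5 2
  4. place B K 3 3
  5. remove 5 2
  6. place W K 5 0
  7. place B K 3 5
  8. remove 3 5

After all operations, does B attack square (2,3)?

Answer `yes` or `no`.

Answer: yes

Derivation:
Op 1: place WQ@(1,4)
Op 2: remove (1,4)
Op 3: place BN@(5,2)
Op 4: place BK@(3,3)
Op 5: remove (5,2)
Op 6: place WK@(5,0)
Op 7: place BK@(3,5)
Op 8: remove (3,5)
Per-piece attacks for B:
  BK@(3,3): attacks (3,4) (3,2) (4,3) (2,3) (4,4) (4,2) (2,4) (2,2)
B attacks (2,3): yes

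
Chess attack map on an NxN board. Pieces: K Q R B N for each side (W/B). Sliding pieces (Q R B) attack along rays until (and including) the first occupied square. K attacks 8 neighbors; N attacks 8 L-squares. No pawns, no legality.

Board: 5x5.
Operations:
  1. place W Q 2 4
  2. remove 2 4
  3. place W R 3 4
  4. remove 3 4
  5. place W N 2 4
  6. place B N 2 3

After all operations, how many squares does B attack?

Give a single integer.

Answer: 6

Derivation:
Op 1: place WQ@(2,4)
Op 2: remove (2,4)
Op 3: place WR@(3,4)
Op 4: remove (3,4)
Op 5: place WN@(2,4)
Op 6: place BN@(2,3)
Per-piece attacks for B:
  BN@(2,3): attacks (4,4) (0,4) (3,1) (4,2) (1,1) (0,2)
Union (6 distinct): (0,2) (0,4) (1,1) (3,1) (4,2) (4,4)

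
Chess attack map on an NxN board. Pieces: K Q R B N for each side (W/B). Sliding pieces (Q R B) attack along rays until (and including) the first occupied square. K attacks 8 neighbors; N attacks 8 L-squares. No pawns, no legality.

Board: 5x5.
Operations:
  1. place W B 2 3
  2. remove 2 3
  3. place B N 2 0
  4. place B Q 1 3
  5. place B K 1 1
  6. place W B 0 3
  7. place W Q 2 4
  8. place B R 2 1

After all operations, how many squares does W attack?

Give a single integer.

Op 1: place WB@(2,3)
Op 2: remove (2,3)
Op 3: place BN@(2,0)
Op 4: place BQ@(1,3)
Op 5: place BK@(1,1)
Op 6: place WB@(0,3)
Op 7: place WQ@(2,4)
Op 8: place BR@(2,1)
Per-piece attacks for W:
  WB@(0,3): attacks (1,4) (1,2) (2,1) [ray(1,-1) blocked at (2,1)]
  WQ@(2,4): attacks (2,3) (2,2) (2,1) (3,4) (4,4) (1,4) (0,4) (3,3) (4,2) (1,3) [ray(0,-1) blocked at (2,1); ray(-1,-1) blocked at (1,3)]
Union (11 distinct): (0,4) (1,2) (1,3) (1,4) (2,1) (2,2) (2,3) (3,3) (3,4) (4,2) (4,4)

Answer: 11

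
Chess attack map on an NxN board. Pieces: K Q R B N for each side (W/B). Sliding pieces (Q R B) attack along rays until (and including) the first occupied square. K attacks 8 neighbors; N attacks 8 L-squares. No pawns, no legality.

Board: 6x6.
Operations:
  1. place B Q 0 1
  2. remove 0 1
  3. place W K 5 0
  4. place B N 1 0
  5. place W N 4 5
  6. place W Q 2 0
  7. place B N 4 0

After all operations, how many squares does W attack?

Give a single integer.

Op 1: place BQ@(0,1)
Op 2: remove (0,1)
Op 3: place WK@(5,0)
Op 4: place BN@(1,0)
Op 5: place WN@(4,5)
Op 6: place WQ@(2,0)
Op 7: place BN@(4,0)
Per-piece attacks for W:
  WQ@(2,0): attacks (2,1) (2,2) (2,3) (2,4) (2,5) (3,0) (4,0) (1,0) (3,1) (4,2) (5,3) (1,1) (0,2) [ray(1,0) blocked at (4,0); ray(-1,0) blocked at (1,0)]
  WN@(4,5): attacks (5,3) (3,3) (2,4)
  WK@(5,0): attacks (5,1) (4,0) (4,1)
Union (16 distinct): (0,2) (1,0) (1,1) (2,1) (2,2) (2,3) (2,4) (2,5) (3,0) (3,1) (3,3) (4,0) (4,1) (4,2) (5,1) (5,3)

Answer: 16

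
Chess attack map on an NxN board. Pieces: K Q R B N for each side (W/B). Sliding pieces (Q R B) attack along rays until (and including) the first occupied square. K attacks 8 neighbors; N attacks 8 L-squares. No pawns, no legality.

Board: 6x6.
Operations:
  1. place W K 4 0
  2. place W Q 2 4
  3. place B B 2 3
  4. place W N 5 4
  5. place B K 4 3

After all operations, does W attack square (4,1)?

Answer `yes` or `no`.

Answer: yes

Derivation:
Op 1: place WK@(4,0)
Op 2: place WQ@(2,4)
Op 3: place BB@(2,3)
Op 4: place WN@(5,4)
Op 5: place BK@(4,3)
Per-piece attacks for W:
  WQ@(2,4): attacks (2,5) (2,3) (3,4) (4,4) (5,4) (1,4) (0,4) (3,5) (3,3) (4,2) (5,1) (1,5) (1,3) (0,2) [ray(0,-1) blocked at (2,3); ray(1,0) blocked at (5,4)]
  WK@(4,0): attacks (4,1) (5,0) (3,0) (5,1) (3,1)
  WN@(5,4): attacks (3,5) (4,2) (3,3)
W attacks (4,1): yes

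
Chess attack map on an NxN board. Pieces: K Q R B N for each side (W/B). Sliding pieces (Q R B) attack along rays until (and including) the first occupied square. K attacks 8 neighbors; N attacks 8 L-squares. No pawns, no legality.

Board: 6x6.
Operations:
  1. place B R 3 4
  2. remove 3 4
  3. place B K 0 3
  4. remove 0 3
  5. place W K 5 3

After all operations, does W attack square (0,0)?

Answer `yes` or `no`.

Op 1: place BR@(3,4)
Op 2: remove (3,4)
Op 3: place BK@(0,3)
Op 4: remove (0,3)
Op 5: place WK@(5,3)
Per-piece attacks for W:
  WK@(5,3): attacks (5,4) (5,2) (4,3) (4,4) (4,2)
W attacks (0,0): no

Answer: no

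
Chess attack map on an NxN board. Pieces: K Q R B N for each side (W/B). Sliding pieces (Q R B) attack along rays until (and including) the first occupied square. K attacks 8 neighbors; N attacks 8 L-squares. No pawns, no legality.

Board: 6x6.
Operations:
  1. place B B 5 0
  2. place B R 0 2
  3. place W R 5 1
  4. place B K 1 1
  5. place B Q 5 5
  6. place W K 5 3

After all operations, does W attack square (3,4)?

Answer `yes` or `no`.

Op 1: place BB@(5,0)
Op 2: place BR@(0,2)
Op 3: place WR@(5,1)
Op 4: place BK@(1,1)
Op 5: place BQ@(5,5)
Op 6: place WK@(5,3)
Per-piece attacks for W:
  WR@(5,1): attacks (5,2) (5,3) (5,0) (4,1) (3,1) (2,1) (1,1) [ray(0,1) blocked at (5,3); ray(0,-1) blocked at (5,0); ray(-1,0) blocked at (1,1)]
  WK@(5,3): attacks (5,4) (5,2) (4,3) (4,4) (4,2)
W attacks (3,4): no

Answer: no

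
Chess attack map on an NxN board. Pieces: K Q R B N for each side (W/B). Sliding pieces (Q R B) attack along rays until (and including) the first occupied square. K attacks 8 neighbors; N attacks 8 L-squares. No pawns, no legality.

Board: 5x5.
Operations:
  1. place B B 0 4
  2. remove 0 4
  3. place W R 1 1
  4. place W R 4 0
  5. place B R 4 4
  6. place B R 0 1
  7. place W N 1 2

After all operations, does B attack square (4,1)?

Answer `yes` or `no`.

Answer: yes

Derivation:
Op 1: place BB@(0,4)
Op 2: remove (0,4)
Op 3: place WR@(1,1)
Op 4: place WR@(4,0)
Op 5: place BR@(4,4)
Op 6: place BR@(0,1)
Op 7: place WN@(1,2)
Per-piece attacks for B:
  BR@(0,1): attacks (0,2) (0,3) (0,4) (0,0) (1,1) [ray(1,0) blocked at (1,1)]
  BR@(4,4): attacks (4,3) (4,2) (4,1) (4,0) (3,4) (2,4) (1,4) (0,4) [ray(0,-1) blocked at (4,0)]
B attacks (4,1): yes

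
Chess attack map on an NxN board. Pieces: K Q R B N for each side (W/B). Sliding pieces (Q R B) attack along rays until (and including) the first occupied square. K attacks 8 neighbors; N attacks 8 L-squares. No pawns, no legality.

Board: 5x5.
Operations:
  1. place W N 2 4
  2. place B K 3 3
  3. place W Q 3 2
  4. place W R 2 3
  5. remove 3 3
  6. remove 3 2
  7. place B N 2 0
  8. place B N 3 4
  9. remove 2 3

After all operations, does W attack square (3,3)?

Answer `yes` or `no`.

Answer: no

Derivation:
Op 1: place WN@(2,4)
Op 2: place BK@(3,3)
Op 3: place WQ@(3,2)
Op 4: place WR@(2,3)
Op 5: remove (3,3)
Op 6: remove (3,2)
Op 7: place BN@(2,0)
Op 8: place BN@(3,4)
Op 9: remove (2,3)
Per-piece attacks for W:
  WN@(2,4): attacks (3,2) (4,3) (1,2) (0,3)
W attacks (3,3): no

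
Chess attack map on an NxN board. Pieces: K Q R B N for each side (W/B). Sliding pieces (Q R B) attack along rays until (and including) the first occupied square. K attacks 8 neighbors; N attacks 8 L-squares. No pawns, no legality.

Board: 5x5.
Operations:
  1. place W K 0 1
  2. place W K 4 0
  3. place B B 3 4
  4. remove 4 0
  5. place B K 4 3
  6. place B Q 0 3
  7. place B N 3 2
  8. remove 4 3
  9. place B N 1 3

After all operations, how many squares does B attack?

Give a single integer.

Op 1: place WK@(0,1)
Op 2: place WK@(4,0)
Op 3: place BB@(3,4)
Op 4: remove (4,0)
Op 5: place BK@(4,3)
Op 6: place BQ@(0,3)
Op 7: place BN@(3,2)
Op 8: remove (4,3)
Op 9: place BN@(1,3)
Per-piece attacks for B:
  BQ@(0,3): attacks (0,4) (0,2) (0,1) (1,3) (1,4) (1,2) (2,1) (3,0) [ray(0,-1) blocked at (0,1); ray(1,0) blocked at (1,3)]
  BN@(1,3): attacks (3,4) (2,1) (3,2) (0,1)
  BN@(3,2): attacks (4,4) (2,4) (1,3) (4,0) (2,0) (1,1)
  BB@(3,4): attacks (4,3) (2,3) (1,2) (0,1) [ray(-1,-1) blocked at (0,1)]
Union (17 distinct): (0,1) (0,2) (0,4) (1,1) (1,2) (1,3) (1,4) (2,0) (2,1) (2,3) (2,4) (3,0) (3,2) (3,4) (4,0) (4,3) (4,4)

Answer: 17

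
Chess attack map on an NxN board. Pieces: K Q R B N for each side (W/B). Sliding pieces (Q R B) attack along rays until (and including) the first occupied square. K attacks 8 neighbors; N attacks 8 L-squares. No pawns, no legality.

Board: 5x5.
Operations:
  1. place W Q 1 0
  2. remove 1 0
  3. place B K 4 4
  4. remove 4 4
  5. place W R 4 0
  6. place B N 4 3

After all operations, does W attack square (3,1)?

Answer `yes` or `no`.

Answer: no

Derivation:
Op 1: place WQ@(1,0)
Op 2: remove (1,0)
Op 3: place BK@(4,4)
Op 4: remove (4,4)
Op 5: place WR@(4,0)
Op 6: place BN@(4,3)
Per-piece attacks for W:
  WR@(4,0): attacks (4,1) (4,2) (4,3) (3,0) (2,0) (1,0) (0,0) [ray(0,1) blocked at (4,3)]
W attacks (3,1): no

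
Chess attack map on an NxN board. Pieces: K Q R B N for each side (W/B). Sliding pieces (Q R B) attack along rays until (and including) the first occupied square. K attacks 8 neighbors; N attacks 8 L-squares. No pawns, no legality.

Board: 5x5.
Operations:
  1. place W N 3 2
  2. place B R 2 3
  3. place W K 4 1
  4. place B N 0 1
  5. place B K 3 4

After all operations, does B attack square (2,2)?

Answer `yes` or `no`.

Op 1: place WN@(3,2)
Op 2: place BR@(2,3)
Op 3: place WK@(4,1)
Op 4: place BN@(0,1)
Op 5: place BK@(3,4)
Per-piece attacks for B:
  BN@(0,1): attacks (1,3) (2,2) (2,0)
  BR@(2,3): attacks (2,4) (2,2) (2,1) (2,0) (3,3) (4,3) (1,3) (0,3)
  BK@(3,4): attacks (3,3) (4,4) (2,4) (4,3) (2,3)
B attacks (2,2): yes

Answer: yes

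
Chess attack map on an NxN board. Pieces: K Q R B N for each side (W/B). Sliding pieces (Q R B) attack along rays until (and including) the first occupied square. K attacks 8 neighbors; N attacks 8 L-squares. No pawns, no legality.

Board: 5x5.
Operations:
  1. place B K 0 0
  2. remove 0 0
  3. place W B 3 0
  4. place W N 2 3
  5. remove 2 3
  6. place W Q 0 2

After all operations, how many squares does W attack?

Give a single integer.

Op 1: place BK@(0,0)
Op 2: remove (0,0)
Op 3: place WB@(3,0)
Op 4: place WN@(2,3)
Op 5: remove (2,3)
Op 6: place WQ@(0,2)
Per-piece attacks for W:
  WQ@(0,2): attacks (0,3) (0,4) (0,1) (0,0) (1,2) (2,2) (3,2) (4,2) (1,3) (2,4) (1,1) (2,0)
  WB@(3,0): attacks (4,1) (2,1) (1,2) (0,3)
Union (14 distinct): (0,0) (0,1) (0,3) (0,4) (1,1) (1,2) (1,3) (2,0) (2,1) (2,2) (2,4) (3,2) (4,1) (4,2)

Answer: 14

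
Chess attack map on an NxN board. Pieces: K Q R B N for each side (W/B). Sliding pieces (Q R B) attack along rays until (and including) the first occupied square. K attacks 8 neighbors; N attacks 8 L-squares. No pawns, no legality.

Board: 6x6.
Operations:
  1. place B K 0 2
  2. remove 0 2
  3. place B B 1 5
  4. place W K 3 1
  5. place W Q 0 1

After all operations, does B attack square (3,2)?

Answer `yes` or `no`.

Answer: no

Derivation:
Op 1: place BK@(0,2)
Op 2: remove (0,2)
Op 3: place BB@(1,5)
Op 4: place WK@(3,1)
Op 5: place WQ@(0,1)
Per-piece attacks for B:
  BB@(1,5): attacks (2,4) (3,3) (4,2) (5,1) (0,4)
B attacks (3,2): no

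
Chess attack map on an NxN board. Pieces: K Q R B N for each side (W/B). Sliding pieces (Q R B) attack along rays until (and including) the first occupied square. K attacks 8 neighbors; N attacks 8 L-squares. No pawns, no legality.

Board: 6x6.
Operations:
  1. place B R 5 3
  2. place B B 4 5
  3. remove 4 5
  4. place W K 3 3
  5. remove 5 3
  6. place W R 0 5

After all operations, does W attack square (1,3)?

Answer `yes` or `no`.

Op 1: place BR@(5,3)
Op 2: place BB@(4,5)
Op 3: remove (4,5)
Op 4: place WK@(3,3)
Op 5: remove (5,3)
Op 6: place WR@(0,5)
Per-piece attacks for W:
  WR@(0,5): attacks (0,4) (0,3) (0,2) (0,1) (0,0) (1,5) (2,5) (3,5) (4,5) (5,5)
  WK@(3,3): attacks (3,4) (3,2) (4,3) (2,3) (4,4) (4,2) (2,4) (2,2)
W attacks (1,3): no

Answer: no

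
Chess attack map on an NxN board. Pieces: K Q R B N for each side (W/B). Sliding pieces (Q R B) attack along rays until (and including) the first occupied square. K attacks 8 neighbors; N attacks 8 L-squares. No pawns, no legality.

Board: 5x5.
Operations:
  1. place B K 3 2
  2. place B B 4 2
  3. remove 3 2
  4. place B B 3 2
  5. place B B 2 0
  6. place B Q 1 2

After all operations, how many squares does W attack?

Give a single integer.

Answer: 0

Derivation:
Op 1: place BK@(3,2)
Op 2: place BB@(4,2)
Op 3: remove (3,2)
Op 4: place BB@(3,2)
Op 5: place BB@(2,0)
Op 6: place BQ@(1,2)
Per-piece attacks for W:
Union (0 distinct): (none)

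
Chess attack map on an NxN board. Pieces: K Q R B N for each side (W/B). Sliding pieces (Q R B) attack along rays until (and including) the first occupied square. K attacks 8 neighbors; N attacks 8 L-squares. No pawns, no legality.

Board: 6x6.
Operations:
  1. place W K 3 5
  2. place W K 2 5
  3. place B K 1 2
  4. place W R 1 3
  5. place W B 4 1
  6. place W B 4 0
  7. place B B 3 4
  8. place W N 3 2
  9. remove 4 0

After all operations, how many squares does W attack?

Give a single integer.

Answer: 23

Derivation:
Op 1: place WK@(3,5)
Op 2: place WK@(2,5)
Op 3: place BK@(1,2)
Op 4: place WR@(1,3)
Op 5: place WB@(4,1)
Op 6: place WB@(4,0)
Op 7: place BB@(3,4)
Op 8: place WN@(3,2)
Op 9: remove (4,0)
Per-piece attacks for W:
  WR@(1,3): attacks (1,4) (1,5) (1,2) (2,3) (3,3) (4,3) (5,3) (0,3) [ray(0,-1) blocked at (1,2)]
  WK@(2,5): attacks (2,4) (3,5) (1,5) (3,4) (1,4)
  WN@(3,2): attacks (4,4) (5,3) (2,4) (1,3) (4,0) (5,1) (2,0) (1,1)
  WK@(3,5): attacks (3,4) (4,5) (2,5) (4,4) (2,4)
  WB@(4,1): attacks (5,2) (5,0) (3,2) (3,0) [ray(-1,1) blocked at (3,2)]
Union (23 distinct): (0,3) (1,1) (1,2) (1,3) (1,4) (1,5) (2,0) (2,3) (2,4) (2,5) (3,0) (3,2) (3,3) (3,4) (3,5) (4,0) (4,3) (4,4) (4,5) (5,0) (5,1) (5,2) (5,3)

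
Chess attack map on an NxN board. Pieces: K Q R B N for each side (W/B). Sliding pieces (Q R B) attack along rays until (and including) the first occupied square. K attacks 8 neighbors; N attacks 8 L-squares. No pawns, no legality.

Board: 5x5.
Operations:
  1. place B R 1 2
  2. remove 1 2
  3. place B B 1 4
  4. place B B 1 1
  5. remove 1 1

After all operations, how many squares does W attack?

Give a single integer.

Answer: 0

Derivation:
Op 1: place BR@(1,2)
Op 2: remove (1,2)
Op 3: place BB@(1,4)
Op 4: place BB@(1,1)
Op 5: remove (1,1)
Per-piece attacks for W:
Union (0 distinct): (none)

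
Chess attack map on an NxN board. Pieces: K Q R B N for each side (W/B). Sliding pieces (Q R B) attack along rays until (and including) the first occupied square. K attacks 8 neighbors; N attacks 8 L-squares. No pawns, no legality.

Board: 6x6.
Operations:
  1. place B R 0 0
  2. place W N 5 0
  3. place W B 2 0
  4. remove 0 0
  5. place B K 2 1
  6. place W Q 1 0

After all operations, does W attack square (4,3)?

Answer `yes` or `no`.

Answer: no

Derivation:
Op 1: place BR@(0,0)
Op 2: place WN@(5,0)
Op 3: place WB@(2,0)
Op 4: remove (0,0)
Op 5: place BK@(2,1)
Op 6: place WQ@(1,0)
Per-piece attacks for W:
  WQ@(1,0): attacks (1,1) (1,2) (1,3) (1,4) (1,5) (2,0) (0,0) (2,1) (0,1) [ray(1,0) blocked at (2,0); ray(1,1) blocked at (2,1)]
  WB@(2,0): attacks (3,1) (4,2) (5,3) (1,1) (0,2)
  WN@(5,0): attacks (4,2) (3,1)
W attacks (4,3): no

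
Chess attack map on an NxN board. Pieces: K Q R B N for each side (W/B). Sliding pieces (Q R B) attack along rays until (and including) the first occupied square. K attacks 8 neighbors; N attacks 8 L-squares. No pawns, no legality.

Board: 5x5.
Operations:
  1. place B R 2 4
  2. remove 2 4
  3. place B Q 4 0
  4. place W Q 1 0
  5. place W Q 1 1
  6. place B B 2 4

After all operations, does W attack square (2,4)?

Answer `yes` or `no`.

Answer: no

Derivation:
Op 1: place BR@(2,4)
Op 2: remove (2,4)
Op 3: place BQ@(4,0)
Op 4: place WQ@(1,0)
Op 5: place WQ@(1,1)
Op 6: place BB@(2,4)
Per-piece attacks for W:
  WQ@(1,0): attacks (1,1) (2,0) (3,0) (4,0) (0,0) (2,1) (3,2) (4,3) (0,1) [ray(0,1) blocked at (1,1); ray(1,0) blocked at (4,0)]
  WQ@(1,1): attacks (1,2) (1,3) (1,4) (1,0) (2,1) (3,1) (4,1) (0,1) (2,2) (3,3) (4,4) (2,0) (0,2) (0,0) [ray(0,-1) blocked at (1,0)]
W attacks (2,4): no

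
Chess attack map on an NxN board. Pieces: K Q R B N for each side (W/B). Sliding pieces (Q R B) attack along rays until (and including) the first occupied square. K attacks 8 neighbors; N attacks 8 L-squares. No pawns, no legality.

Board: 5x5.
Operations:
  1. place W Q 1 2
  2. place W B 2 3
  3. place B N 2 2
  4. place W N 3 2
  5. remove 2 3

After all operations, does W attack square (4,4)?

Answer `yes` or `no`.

Op 1: place WQ@(1,2)
Op 2: place WB@(2,3)
Op 3: place BN@(2,2)
Op 4: place WN@(3,2)
Op 5: remove (2,3)
Per-piece attacks for W:
  WQ@(1,2): attacks (1,3) (1,4) (1,1) (1,0) (2,2) (0,2) (2,3) (3,4) (2,1) (3,0) (0,3) (0,1) [ray(1,0) blocked at (2,2)]
  WN@(3,2): attacks (4,4) (2,4) (1,3) (4,0) (2,0) (1,1)
W attacks (4,4): yes

Answer: yes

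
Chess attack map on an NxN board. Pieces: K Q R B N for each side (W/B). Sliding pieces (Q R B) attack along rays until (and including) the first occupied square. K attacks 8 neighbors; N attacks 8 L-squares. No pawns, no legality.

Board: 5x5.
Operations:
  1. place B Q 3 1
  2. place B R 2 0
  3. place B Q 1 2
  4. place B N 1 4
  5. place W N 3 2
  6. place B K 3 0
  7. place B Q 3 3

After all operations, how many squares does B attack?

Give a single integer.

Op 1: place BQ@(3,1)
Op 2: place BR@(2,0)
Op 3: place BQ@(1,2)
Op 4: place BN@(1,4)
Op 5: place WN@(3,2)
Op 6: place BK@(3,0)
Op 7: place BQ@(3,3)
Per-piece attacks for B:
  BQ@(1,2): attacks (1,3) (1,4) (1,1) (1,0) (2,2) (3,2) (0,2) (2,3) (3,4) (2,1) (3,0) (0,3) (0,1) [ray(0,1) blocked at (1,4); ray(1,0) blocked at (3,2); ray(1,-1) blocked at (3,0)]
  BN@(1,4): attacks (2,2) (3,3) (0,2)
  BR@(2,0): attacks (2,1) (2,2) (2,3) (2,4) (3,0) (1,0) (0,0) [ray(1,0) blocked at (3,0)]
  BK@(3,0): attacks (3,1) (4,0) (2,0) (4,1) (2,1)
  BQ@(3,1): attacks (3,2) (3,0) (4,1) (2,1) (1,1) (0,1) (4,2) (4,0) (2,2) (1,3) (0,4) (2,0) [ray(0,1) blocked at (3,2); ray(0,-1) blocked at (3,0); ray(-1,-1) blocked at (2,0)]
  BQ@(3,3): attacks (3,4) (3,2) (4,3) (2,3) (1,3) (0,3) (4,4) (4,2) (2,4) (2,2) (1,1) (0,0) [ray(0,-1) blocked at (3,2)]
Union (24 distinct): (0,0) (0,1) (0,2) (0,3) (0,4) (1,0) (1,1) (1,3) (1,4) (2,0) (2,1) (2,2) (2,3) (2,4) (3,0) (3,1) (3,2) (3,3) (3,4) (4,0) (4,1) (4,2) (4,3) (4,4)

Answer: 24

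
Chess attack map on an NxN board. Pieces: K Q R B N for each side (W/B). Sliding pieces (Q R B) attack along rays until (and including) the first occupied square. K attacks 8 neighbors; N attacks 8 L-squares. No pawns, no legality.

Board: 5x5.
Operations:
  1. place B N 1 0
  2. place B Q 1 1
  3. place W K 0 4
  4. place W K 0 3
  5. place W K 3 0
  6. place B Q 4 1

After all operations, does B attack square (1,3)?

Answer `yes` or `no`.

Op 1: place BN@(1,0)
Op 2: place BQ@(1,1)
Op 3: place WK@(0,4)
Op 4: place WK@(0,3)
Op 5: place WK@(3,0)
Op 6: place BQ@(4,1)
Per-piece attacks for B:
  BN@(1,0): attacks (2,2) (3,1) (0,2)
  BQ@(1,1): attacks (1,2) (1,3) (1,4) (1,0) (2,1) (3,1) (4,1) (0,1) (2,2) (3,3) (4,4) (2,0) (0,2) (0,0) [ray(0,-1) blocked at (1,0); ray(1,0) blocked at (4,1)]
  BQ@(4,1): attacks (4,2) (4,3) (4,4) (4,0) (3,1) (2,1) (1,1) (3,2) (2,3) (1,4) (3,0) [ray(-1,0) blocked at (1,1); ray(-1,-1) blocked at (3,0)]
B attacks (1,3): yes

Answer: yes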